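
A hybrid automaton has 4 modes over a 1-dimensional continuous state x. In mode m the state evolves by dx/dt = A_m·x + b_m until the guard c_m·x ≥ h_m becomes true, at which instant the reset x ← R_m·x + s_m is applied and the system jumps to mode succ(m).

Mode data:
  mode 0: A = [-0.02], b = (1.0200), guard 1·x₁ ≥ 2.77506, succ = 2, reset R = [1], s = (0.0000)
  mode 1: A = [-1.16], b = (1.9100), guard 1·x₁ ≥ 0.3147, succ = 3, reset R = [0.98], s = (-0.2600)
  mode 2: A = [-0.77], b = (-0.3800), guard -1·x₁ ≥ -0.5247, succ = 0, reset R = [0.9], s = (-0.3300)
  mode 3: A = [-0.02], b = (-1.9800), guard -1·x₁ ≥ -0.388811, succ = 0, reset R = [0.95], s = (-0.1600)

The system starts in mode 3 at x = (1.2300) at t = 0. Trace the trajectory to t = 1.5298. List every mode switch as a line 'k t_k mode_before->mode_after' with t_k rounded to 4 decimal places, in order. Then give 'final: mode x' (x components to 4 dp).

1 0.4214 3->0
final: 0 1.3229

Mode 3: guard c·x = -0.3888 hit at Δt = 0.4214 (t = 0.4214), x⁻ = (0.3888) → reset → x⁺ = (0.2094), jump to mode 0
Mode 0: flow for 1.1084 to horizon, guard not reached → x = (1.3229)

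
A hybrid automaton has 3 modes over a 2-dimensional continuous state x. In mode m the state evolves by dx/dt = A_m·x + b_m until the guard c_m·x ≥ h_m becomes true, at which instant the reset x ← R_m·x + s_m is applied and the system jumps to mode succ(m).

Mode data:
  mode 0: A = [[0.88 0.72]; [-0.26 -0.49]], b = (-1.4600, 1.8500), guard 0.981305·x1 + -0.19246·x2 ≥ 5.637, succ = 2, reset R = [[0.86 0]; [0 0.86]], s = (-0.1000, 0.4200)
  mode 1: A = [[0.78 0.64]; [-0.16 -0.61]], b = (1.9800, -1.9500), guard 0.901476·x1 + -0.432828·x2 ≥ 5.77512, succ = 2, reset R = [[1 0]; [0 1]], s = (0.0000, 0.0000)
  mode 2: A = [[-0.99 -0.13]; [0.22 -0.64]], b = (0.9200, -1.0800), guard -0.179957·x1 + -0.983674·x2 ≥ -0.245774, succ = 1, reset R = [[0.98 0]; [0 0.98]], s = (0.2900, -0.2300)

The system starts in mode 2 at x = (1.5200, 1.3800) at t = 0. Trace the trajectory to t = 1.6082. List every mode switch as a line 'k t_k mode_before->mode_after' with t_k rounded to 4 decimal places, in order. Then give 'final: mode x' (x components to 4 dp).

Mode 2: guard c·x = -0.2458 hit at Δt = 1.0892 (t = 1.0892), x⁻ = (1.0841, 0.0515) → reset → x⁺ = (1.3524, -0.1795), jump to mode 1
Mode 1: flow for 0.5190 to horizon, guard not reached → x = (3.0285, -1.1553)

1 1.0892 2->1
final: 1 3.0285 -1.1553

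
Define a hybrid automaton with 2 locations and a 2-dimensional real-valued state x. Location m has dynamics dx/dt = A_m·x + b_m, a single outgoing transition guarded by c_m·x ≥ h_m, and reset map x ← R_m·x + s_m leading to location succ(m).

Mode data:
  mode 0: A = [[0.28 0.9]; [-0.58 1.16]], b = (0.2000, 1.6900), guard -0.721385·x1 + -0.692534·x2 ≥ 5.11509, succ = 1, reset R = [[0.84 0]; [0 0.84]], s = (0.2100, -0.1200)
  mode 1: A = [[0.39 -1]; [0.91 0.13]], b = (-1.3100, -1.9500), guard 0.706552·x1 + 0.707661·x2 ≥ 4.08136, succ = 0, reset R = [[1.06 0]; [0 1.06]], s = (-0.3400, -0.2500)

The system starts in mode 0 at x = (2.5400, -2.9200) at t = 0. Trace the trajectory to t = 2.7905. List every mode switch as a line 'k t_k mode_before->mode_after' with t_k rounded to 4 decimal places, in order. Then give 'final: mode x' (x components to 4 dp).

Mode 0: guard c·x = 5.1151 hit at Δt = 0.8643 (t = 0.8643), x⁻ = (-0.5948, -6.7665) → reset → x⁺ = (-0.2896, -5.8039), jump to mode 1
Mode 1: guard c·x = 4.0814 hit at Δt = 1.5365 (t = 2.4008), x⁻ = (9.6464, -3.8639) → reset → x⁺ = (9.8852, -4.3458), jump to mode 0
Mode 0: flow for 0.3897 to horizon, guard not reached → x = (8.7556, -8.7115)

1 0.8643 0->1
2 2.4008 1->0
final: 0 8.7556 -8.7115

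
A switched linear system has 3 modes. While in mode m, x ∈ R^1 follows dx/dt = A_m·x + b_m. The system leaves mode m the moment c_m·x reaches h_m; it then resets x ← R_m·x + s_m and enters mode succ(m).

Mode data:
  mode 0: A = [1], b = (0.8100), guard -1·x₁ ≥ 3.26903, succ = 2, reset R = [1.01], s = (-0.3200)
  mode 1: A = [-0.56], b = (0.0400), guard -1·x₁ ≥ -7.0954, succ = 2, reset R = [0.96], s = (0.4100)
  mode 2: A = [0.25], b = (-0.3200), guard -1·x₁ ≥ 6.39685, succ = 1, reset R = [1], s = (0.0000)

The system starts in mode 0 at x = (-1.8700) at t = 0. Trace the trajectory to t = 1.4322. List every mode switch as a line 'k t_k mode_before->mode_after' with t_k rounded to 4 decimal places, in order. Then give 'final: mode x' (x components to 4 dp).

Mode 0: guard c·x = 3.2690 hit at Δt = 0.8415 (t = 0.8415), x⁻ = (-3.2690) → reset → x⁺ = (-3.6217), jump to mode 2
Mode 2: flow for 0.5907 to horizon, guard not reached → x = (-4.4018)

1 0.8415 0->2
final: 2 -4.4018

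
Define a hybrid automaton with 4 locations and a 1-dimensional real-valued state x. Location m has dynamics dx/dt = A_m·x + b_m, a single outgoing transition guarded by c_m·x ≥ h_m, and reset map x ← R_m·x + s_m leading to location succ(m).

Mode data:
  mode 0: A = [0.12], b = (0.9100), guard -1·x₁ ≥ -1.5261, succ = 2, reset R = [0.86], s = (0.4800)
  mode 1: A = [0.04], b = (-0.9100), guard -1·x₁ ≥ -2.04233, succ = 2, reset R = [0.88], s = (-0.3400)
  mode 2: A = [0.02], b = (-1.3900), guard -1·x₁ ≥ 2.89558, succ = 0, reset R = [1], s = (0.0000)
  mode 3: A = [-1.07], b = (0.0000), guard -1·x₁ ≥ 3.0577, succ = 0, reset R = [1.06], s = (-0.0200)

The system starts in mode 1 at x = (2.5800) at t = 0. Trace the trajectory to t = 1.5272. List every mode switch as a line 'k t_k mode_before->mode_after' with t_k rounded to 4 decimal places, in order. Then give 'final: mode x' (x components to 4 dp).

Mode 1: guard c·x = -2.0423 hit at Δt = 0.6577 (t = 0.6577), x⁻ = (2.0423) → reset → x⁺ = (1.4573), jump to mode 2
Mode 2: flow for 0.8695 to horizon, guard not reached → x = (0.2636)

1 0.6577 1->2
final: 2 0.2636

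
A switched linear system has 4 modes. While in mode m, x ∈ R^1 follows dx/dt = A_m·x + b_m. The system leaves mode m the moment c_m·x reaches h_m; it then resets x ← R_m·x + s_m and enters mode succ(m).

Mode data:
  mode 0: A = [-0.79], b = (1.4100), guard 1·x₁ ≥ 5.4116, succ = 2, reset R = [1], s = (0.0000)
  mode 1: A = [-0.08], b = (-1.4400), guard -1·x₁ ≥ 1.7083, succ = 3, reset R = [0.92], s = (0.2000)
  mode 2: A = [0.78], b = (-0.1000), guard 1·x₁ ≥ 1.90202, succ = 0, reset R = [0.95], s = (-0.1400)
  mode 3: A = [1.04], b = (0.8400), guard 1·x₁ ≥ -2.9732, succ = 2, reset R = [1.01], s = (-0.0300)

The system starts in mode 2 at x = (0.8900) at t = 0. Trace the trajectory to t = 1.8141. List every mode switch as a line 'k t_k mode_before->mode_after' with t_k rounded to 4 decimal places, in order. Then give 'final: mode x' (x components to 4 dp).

Mode 2: guard c·x = 1.9020 hit at Δt = 1.0836 (t = 1.0836), x⁻ = (1.9020) → reset → x⁺ = (1.6669), jump to mode 0
Mode 0: flow for 0.7305 to horizon, guard not reached → x = (1.7186)

1 1.0836 2->0
final: 0 1.7186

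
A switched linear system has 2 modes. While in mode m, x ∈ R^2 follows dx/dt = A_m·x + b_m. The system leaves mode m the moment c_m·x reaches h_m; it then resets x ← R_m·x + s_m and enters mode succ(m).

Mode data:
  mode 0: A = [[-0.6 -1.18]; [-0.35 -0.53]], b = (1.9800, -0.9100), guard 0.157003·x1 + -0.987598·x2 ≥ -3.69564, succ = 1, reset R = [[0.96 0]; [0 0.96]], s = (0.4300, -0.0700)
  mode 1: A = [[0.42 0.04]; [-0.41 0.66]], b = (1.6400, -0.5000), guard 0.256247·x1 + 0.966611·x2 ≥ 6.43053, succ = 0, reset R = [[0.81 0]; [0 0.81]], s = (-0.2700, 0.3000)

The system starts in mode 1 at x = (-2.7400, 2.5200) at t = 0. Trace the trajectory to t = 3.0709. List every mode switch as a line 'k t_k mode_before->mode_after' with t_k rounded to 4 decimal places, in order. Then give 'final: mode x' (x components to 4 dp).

1 1.3405 1->0
2 2.6075 0->1
final: 1 -2.5061 4.4057

Mode 1: guard c·x = 6.4305 hit at Δt = 1.3405 (t = 1.3405), x⁻ = (-1.5496, 7.0634) → reset → x⁺ = (-1.5251, 6.0214), jump to mode 0
Mode 0: guard c·x = -3.6956 hit at Δt = 1.2670 (t = 2.6075), x⁻ = (-3.3802, 3.2047) → reset → x⁺ = (-2.8150, 3.0065), jump to mode 1
Mode 1: flow for 0.4634 to horizon, guard not reached → x = (-2.5061, 4.4057)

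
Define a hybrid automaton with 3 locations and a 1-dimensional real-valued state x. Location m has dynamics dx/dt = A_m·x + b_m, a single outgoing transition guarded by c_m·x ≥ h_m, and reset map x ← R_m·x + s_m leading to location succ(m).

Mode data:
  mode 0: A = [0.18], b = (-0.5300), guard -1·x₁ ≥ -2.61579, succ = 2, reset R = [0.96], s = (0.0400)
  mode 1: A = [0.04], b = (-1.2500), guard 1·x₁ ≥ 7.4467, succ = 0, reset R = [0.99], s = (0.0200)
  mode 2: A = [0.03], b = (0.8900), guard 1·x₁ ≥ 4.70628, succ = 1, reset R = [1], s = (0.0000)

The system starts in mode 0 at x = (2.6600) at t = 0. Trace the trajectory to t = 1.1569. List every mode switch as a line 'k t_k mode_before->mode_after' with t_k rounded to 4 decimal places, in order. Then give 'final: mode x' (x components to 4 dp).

Mode 0: guard c·x = -2.6158 hit at Δt = 0.8026 (t = 0.8026), x⁻ = (2.6158) → reset → x⁺ = (2.5512), jump to mode 2
Mode 2: flow for 0.3543 to horizon, guard not reached → x = (2.8954)

1 0.8026 0->2
final: 2 2.8954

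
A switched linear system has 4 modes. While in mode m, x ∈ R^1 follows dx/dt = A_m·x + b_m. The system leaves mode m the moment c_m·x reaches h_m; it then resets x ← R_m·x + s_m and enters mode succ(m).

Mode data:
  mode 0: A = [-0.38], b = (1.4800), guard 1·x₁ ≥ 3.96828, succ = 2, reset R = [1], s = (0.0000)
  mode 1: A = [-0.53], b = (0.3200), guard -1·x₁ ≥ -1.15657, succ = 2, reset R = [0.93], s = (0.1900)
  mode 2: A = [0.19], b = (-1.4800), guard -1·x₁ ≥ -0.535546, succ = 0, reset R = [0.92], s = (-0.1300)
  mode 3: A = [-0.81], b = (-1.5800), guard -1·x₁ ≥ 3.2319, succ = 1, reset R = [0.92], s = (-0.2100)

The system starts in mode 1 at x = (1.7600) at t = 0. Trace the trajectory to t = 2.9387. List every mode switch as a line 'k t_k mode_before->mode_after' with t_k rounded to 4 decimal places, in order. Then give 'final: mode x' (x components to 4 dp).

Mode 1: guard c·x = -1.1566 hit at Δt = 1.3923 (t = 1.3923), x⁻ = (1.1566) → reset → x⁺ = (1.2656), jump to mode 2
Mode 2: guard c·x = -0.5355 hit at Δt = 0.5583 (t = 1.9506), x⁻ = (0.5355) → reset → x⁺ = (0.3627), jump to mode 0
Mode 0: flow for 0.9881 to horizon, guard not reached → x = (1.4684)

1 1.3923 1->2
2 1.9506 2->0
final: 0 1.4684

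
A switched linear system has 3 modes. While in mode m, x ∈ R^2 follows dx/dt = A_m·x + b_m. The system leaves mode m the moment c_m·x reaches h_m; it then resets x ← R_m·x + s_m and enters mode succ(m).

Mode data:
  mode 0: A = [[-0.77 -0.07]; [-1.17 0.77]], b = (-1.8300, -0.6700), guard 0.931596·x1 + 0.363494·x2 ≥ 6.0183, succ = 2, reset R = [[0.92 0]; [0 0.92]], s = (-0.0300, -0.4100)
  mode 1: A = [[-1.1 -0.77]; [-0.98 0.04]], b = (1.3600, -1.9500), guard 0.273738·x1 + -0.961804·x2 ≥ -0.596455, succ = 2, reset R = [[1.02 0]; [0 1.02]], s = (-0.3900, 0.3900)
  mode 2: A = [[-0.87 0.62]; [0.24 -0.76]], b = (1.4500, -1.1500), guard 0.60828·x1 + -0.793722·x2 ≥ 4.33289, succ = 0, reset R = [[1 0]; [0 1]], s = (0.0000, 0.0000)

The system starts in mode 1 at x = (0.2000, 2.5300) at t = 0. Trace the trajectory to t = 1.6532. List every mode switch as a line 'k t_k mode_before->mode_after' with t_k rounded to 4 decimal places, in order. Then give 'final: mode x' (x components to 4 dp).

Mode 1: guard c·x = -0.5965 hit at Δt = 0.9338 (t = 0.9338), x⁻ = (0.2098, 0.6798) → reset → x⁺ = (-0.1760, 1.0834), jump to mode 2
Mode 2: flow for 0.7194 to horizon, guard not reached → x = (0.8317, 0.0513)

1 0.9338 1->2
final: 2 0.8317 0.0513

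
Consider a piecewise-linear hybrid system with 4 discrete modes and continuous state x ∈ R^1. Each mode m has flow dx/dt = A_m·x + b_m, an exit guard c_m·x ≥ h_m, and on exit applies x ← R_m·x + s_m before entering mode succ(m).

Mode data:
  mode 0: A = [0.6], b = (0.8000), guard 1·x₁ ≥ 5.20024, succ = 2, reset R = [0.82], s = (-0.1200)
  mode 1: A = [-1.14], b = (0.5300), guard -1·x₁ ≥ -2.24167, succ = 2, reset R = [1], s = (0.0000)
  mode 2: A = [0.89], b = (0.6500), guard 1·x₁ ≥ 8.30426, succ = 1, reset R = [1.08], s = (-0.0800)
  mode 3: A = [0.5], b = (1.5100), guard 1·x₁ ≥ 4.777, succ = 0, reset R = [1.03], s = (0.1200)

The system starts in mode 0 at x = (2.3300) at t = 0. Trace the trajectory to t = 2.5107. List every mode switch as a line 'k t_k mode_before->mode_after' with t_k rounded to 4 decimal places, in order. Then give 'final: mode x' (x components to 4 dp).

1 0.9643 0->2
2 1.6576 2->1
final: 1 3.6501

Mode 0: guard c·x = 5.2002 hit at Δt = 0.9643 (t = 0.9643), x⁻ = (5.2002) → reset → x⁺ = (4.1442), jump to mode 2
Mode 2: guard c·x = 8.3043 hit at Δt = 0.6933 (t = 1.6576), x⁻ = (8.3043) → reset → x⁺ = (8.8886), jump to mode 1
Mode 1: flow for 0.8531 to horizon, guard not reached → x = (3.6501)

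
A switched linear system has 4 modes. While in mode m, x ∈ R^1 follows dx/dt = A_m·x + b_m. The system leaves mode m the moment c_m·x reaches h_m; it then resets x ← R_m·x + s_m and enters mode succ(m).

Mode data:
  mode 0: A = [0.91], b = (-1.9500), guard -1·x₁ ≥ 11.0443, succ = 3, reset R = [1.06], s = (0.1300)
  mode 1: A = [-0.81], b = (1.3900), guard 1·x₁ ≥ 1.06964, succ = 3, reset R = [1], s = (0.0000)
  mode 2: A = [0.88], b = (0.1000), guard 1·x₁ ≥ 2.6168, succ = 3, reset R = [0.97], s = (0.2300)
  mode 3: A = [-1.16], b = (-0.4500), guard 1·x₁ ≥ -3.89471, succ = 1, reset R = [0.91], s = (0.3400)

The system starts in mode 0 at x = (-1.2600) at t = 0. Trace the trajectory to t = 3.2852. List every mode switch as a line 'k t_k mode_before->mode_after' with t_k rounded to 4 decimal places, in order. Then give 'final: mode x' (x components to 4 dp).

Mode 0: guard c·x = 11.0443 hit at Δt = 1.4886 (t = 1.4886), x⁻ = (-11.0443) → reset → x⁺ = (-11.5770), jump to mode 3
Mode 3: guard c·x = -3.8947 hit at Δt = 1.0002 (t = 2.4888), x⁻ = (-3.8947) → reset → x⁺ = (-3.2042), jump to mode 1
Mode 1: flow for 0.7964 to horizon, guard not reached → x = (-0.8652)

1 1.4886 0->3
2 2.4888 3->1
final: 1 -0.8652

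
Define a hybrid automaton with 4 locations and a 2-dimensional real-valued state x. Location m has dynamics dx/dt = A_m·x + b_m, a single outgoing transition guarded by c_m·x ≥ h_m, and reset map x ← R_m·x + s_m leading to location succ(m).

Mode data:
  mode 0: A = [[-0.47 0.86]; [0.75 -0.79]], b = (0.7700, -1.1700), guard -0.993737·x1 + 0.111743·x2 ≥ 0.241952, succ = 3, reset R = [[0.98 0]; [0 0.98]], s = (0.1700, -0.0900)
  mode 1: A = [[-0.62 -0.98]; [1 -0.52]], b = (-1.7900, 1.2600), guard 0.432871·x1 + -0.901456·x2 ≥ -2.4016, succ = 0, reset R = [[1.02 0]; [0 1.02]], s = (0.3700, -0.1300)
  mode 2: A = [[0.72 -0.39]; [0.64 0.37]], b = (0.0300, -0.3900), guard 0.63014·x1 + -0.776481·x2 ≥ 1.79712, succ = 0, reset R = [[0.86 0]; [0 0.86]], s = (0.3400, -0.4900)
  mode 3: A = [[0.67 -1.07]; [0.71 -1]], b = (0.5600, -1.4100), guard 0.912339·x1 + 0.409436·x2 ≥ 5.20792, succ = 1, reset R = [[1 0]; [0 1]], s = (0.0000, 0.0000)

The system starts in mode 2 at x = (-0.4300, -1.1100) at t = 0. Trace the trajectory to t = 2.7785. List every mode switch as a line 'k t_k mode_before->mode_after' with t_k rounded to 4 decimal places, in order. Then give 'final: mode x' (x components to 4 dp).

Mode 2: guard c·x = 1.7971 hit at Δt = 0.9843 (t = 0.9843), x⁻ = (0.0676, -2.2596) → reset → x⁺ = (0.3981, -2.4333), jump to mode 0
Mode 0: guard c·x = 0.2420 hit at Δt = 0.8248 (t = 1.8091), x⁻ = (-0.4726, -2.0380) → reset → x⁺ = (-0.2932, -2.0872), jump to mode 3
Mode 3: flow for 0.9694 to horizon, guard not reached → x = (2.7124, -1.0601)

1 0.9843 2->0
2 1.8091 0->3
final: 3 2.7124 -1.0601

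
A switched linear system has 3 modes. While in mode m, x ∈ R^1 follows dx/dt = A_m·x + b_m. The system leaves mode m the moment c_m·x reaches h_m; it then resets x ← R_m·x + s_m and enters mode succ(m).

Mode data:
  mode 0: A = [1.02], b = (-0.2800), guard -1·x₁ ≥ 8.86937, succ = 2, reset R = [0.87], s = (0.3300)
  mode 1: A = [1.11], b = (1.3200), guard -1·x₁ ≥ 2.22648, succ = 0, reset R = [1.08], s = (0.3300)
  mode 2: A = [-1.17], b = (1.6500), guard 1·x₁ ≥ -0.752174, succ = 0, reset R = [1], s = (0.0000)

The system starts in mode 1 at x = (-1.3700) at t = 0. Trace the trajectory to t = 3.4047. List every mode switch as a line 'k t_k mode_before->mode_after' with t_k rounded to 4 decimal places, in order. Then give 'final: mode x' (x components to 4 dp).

Mode 1: guard c·x = 2.2265 hit at Δt = 1.5738 (t = 1.5738), x⁻ = (-2.2265) → reset → x⁺ = (-2.0746), jump to mode 0
Mode 0: guard c·x = 8.8694 hit at Δt = 1.3324 (t = 2.9062), x⁻ = (-8.8694) → reset → x⁺ = (-7.3864), jump to mode 2
Mode 2: flow for 0.4985 to horizon, guard not reached → x = (-3.4990)

1 1.5738 1->0
2 2.9062 0->2
final: 2 -3.4990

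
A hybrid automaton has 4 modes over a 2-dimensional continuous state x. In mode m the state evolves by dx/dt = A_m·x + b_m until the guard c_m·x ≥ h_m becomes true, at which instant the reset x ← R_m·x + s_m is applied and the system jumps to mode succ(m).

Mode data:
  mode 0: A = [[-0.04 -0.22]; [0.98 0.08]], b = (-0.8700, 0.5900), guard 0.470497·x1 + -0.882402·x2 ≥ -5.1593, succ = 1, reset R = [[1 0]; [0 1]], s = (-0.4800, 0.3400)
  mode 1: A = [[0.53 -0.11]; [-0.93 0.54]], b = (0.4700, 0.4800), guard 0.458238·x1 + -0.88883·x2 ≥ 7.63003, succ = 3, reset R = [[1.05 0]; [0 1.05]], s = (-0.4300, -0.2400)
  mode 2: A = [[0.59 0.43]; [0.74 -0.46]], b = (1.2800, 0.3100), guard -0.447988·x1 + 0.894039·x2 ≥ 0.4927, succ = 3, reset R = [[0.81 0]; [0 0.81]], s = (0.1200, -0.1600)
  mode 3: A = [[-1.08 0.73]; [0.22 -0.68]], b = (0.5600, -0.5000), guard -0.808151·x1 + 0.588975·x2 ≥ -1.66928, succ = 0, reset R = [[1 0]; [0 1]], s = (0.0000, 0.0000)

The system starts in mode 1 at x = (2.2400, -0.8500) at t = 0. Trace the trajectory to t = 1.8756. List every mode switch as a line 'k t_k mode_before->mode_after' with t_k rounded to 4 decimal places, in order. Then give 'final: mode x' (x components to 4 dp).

Mode 1: guard c·x = 7.6300 hit at Δt = 1.1459 (t = 1.1459), x⁻ = (5.3011, -5.8514) → reset → x⁺ = (5.1361, -6.3839), jump to mode 3
Mode 3: flow for 0.7297 to horizon, guard not reached → x = (0.8470, -3.8666)

1 1.1459 1->3
final: 3 0.8470 -3.8666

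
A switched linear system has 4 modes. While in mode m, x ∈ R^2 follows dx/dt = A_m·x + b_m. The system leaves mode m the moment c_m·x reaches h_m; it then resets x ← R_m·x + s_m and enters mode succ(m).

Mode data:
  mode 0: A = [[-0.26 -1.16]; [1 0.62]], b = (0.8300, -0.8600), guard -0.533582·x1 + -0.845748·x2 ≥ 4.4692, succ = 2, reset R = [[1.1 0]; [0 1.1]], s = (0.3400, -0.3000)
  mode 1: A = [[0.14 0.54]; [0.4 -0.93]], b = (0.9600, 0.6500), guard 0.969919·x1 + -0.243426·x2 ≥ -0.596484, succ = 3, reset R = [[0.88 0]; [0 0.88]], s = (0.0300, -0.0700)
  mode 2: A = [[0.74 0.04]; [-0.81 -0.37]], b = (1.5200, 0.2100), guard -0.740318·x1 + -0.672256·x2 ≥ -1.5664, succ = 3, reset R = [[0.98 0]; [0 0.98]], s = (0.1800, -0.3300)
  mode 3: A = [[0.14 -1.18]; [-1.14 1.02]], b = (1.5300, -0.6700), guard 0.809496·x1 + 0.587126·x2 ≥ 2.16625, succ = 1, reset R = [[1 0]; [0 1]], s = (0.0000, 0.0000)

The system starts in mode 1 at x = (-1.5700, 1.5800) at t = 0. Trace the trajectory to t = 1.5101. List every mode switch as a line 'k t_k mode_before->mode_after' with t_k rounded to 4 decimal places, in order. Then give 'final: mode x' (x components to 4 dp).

Mode 1: guard c·x = -0.5965 hit at Δt = 0.8119 (t = 0.8119), x⁻ = (-0.3867, 0.9096) → reset → x⁺ = (-0.3103, 0.7305), jump to mode 3
Mode 3: flow for 0.6982 to horizon, guard not reached → x = (0.0370, 0.9733)

1 0.8119 1->3
final: 3 0.0370 0.9733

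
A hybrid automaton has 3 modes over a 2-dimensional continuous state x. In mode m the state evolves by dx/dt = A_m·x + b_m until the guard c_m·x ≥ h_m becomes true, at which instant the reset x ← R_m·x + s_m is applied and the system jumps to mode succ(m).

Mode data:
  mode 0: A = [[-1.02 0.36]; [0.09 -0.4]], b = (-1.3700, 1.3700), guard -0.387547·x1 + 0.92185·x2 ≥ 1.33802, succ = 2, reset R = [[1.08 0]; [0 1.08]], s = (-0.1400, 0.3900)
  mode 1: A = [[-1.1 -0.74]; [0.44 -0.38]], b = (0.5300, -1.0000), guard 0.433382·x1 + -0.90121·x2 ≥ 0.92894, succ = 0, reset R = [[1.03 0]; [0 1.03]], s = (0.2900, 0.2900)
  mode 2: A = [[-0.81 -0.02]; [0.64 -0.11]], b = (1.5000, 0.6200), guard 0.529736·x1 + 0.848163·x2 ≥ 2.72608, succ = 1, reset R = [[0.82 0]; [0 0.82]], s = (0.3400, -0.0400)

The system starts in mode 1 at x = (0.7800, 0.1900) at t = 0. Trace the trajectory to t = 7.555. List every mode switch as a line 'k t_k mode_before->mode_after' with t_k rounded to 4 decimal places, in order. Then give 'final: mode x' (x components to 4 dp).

Mode 1: guard c·x = 0.9289 hit at Δt = 1.4552 (t = 1.4552), x⁻ = (0.7509, -0.6697) → reset → x⁺ = (1.0634, -0.3998), jump to mode 0
Mode 0: guard c·x = 1.3380 hit at Δt = 1.3745 (t = 2.8297), x⁻ = (-0.5719, 1.2110) → reset → x⁺ = (-0.7577, 1.6979), jump to mode 2
Mode 2: guard c·x = 2.7261 hit at Δt = 1.4718 (t = 4.3015), x⁻ = (1.0235, 2.5748) → reset → x⁺ = (1.1793, 2.0714), jump to mode 1
Mode 1: guard c·x = 0.9289 hit at Δt = 2.7993 (t = 7.1008), x⁻ = (0.6262, -0.7296) → reset → x⁺ = (0.9350, -0.4615), jump to mode 0
Mode 0: flow for 0.4542 to horizon, guard not reached → x = (0.0783, 0.2010)

1 1.4552 1->0
2 2.8297 0->2
3 4.3015 2->1
4 7.1008 1->0
final: 0 0.0783 0.2010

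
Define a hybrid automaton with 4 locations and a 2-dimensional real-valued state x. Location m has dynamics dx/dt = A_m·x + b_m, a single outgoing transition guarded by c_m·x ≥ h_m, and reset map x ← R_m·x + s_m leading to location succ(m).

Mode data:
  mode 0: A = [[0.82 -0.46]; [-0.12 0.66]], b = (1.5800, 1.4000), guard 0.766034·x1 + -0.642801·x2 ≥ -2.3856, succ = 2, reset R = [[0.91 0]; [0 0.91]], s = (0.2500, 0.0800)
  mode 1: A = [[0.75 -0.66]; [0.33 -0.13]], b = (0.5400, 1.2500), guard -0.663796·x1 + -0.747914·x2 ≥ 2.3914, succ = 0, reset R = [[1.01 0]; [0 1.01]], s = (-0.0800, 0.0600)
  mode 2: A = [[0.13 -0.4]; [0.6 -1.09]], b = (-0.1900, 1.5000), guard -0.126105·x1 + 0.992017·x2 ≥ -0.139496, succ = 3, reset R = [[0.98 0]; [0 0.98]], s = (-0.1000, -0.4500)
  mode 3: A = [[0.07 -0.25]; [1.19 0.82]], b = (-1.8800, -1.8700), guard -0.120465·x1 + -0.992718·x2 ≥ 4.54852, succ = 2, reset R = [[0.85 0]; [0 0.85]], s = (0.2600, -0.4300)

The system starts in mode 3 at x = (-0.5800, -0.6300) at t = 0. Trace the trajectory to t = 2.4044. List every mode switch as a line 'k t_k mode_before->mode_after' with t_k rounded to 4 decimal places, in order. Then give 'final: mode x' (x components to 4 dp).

Mode 3: guard c·x = 4.5485 hit at Δt = 0.7396 (t = 0.7396), x⁻ = (-1.6154, -4.3859) → reset → x⁺ = (-1.1131, -4.1580), jump to mode 2
Mode 2: guard c·x = -0.1395 hit at Δt = 1.3090 (t = 2.0486), x⁻ = (-0.5545, -0.2111) → reset → x⁺ = (-0.6434, -0.6569), jump to mode 3
Mode 3: flow for 0.3558 to horizon, guard not reached → x = (-1.2177, -2.1073)

1 0.7396 3->2
2 2.0486 2->3
final: 3 -1.2177 -2.1073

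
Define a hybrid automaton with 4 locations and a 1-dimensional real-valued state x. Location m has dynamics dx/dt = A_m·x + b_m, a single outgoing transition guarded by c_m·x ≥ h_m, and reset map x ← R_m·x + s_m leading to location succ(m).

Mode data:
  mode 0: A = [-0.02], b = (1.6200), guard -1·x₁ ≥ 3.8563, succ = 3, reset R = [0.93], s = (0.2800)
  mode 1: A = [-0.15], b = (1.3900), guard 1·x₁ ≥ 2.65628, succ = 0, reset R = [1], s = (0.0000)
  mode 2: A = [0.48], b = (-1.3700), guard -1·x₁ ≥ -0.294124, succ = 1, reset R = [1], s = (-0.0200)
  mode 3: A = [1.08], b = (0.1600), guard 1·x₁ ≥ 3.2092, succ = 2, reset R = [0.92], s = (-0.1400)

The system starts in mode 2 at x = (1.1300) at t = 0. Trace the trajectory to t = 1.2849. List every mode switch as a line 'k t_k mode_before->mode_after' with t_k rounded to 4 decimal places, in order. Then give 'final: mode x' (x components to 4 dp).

Mode 2: guard c·x = -0.2941 hit at Δt = 0.8235 (t = 0.8235), x⁻ = (0.2941) → reset → x⁺ = (0.2741), jump to mode 1
Mode 1: flow for 0.4614 to horizon, guard not reached → x = (0.8754)

1 0.8235 2->1
final: 1 0.8754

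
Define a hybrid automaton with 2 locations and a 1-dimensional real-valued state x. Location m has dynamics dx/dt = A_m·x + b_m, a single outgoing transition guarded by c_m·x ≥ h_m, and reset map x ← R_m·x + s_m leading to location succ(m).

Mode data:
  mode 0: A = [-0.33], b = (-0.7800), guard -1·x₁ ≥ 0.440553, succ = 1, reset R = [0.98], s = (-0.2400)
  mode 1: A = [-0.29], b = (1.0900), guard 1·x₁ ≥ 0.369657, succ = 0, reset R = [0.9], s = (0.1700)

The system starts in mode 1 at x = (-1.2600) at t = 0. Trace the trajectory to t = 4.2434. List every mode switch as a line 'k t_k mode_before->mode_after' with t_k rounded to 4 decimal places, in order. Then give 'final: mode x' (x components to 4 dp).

1 1.3539 1->0
2 2.5633 0->1
3 3.4873 1->0
final: 0 -0.1303

Mode 1: guard c·x = 0.3697 hit at Δt = 1.3539 (t = 1.3539), x⁻ = (0.3697) → reset → x⁺ = (0.5027), jump to mode 0
Mode 0: guard c·x = 0.4406 hit at Δt = 1.2094 (t = 2.5633), x⁻ = (-0.4406) → reset → x⁺ = (-0.6717), jump to mode 1
Mode 1: guard c·x = 0.3697 hit at Δt = 0.9240 (t = 3.4873), x⁻ = (0.3697) → reset → x⁺ = (0.5027), jump to mode 0
Mode 0: flow for 0.7561 to horizon, guard not reached → x = (-0.1303)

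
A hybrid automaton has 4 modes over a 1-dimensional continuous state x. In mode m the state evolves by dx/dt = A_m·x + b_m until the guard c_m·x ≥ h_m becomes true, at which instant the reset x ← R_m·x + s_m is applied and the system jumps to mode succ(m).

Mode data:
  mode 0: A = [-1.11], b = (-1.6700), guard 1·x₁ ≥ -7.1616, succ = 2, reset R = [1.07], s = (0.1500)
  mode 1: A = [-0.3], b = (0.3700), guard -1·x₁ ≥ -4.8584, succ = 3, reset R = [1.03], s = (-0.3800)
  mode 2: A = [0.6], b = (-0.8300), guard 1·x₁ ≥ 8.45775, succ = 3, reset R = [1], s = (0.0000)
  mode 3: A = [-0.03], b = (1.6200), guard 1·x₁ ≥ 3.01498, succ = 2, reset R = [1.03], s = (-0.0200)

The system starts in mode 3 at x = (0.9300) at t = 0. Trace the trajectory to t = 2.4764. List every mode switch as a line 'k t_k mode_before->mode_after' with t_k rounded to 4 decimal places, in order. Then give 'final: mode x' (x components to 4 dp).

1 1.3360 3->2
final: 2 4.7573

Mode 3: guard c·x = 3.0150 hit at Δt = 1.3360 (t = 1.3360), x⁻ = (3.0150) → reset → x⁺ = (3.0854), jump to mode 2
Mode 2: flow for 1.1404 to horizon, guard not reached → x = (4.7573)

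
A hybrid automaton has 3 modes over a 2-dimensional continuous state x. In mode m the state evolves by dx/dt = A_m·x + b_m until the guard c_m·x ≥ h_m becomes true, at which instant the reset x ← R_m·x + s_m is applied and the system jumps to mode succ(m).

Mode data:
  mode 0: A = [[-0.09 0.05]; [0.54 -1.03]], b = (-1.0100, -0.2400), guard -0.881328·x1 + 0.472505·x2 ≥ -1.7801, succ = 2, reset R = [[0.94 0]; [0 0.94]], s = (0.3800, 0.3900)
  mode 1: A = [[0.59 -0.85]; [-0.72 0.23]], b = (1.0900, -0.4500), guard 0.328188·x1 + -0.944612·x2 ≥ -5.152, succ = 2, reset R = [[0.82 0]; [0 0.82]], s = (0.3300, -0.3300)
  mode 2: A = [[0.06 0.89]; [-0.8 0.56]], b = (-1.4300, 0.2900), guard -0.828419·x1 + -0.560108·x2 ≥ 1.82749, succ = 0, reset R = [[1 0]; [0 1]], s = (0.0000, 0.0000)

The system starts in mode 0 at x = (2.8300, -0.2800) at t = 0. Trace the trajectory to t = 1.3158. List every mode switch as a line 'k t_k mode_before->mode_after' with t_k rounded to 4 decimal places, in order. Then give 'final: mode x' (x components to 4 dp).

1 0.5328 0->2
final: 2 1.5108 -0.3131

Mode 0: guard c·x = -1.7801 hit at Δt = 0.5328 (t = 0.5328), x⁻ = (2.1733, 0.2863) → reset → x⁺ = (2.4229, 0.6591), jump to mode 2
Mode 2: flow for 0.7830 to horizon, guard not reached → x = (1.5108, -0.3131)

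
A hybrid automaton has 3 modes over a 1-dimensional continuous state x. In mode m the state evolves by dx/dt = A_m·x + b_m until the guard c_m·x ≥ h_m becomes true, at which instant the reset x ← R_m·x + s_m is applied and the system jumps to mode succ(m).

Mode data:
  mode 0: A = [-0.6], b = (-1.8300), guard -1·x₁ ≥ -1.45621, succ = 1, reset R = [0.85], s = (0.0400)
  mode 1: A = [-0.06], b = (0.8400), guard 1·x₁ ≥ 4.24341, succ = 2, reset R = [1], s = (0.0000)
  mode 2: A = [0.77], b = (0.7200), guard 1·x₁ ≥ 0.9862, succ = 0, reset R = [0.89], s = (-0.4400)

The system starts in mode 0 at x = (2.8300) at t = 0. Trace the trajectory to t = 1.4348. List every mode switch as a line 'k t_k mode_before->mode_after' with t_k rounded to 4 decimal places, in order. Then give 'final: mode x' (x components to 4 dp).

Mode 0: guard c·x = -1.4562 hit at Δt = 0.4435 (t = 0.4435), x⁻ = (1.4562) → reset → x⁺ = (1.2778), jump to mode 1
Mode 1: flow for 0.9913 to horizon, guard not reached → x = (2.0124)

1 0.4435 0->1
final: 1 2.0124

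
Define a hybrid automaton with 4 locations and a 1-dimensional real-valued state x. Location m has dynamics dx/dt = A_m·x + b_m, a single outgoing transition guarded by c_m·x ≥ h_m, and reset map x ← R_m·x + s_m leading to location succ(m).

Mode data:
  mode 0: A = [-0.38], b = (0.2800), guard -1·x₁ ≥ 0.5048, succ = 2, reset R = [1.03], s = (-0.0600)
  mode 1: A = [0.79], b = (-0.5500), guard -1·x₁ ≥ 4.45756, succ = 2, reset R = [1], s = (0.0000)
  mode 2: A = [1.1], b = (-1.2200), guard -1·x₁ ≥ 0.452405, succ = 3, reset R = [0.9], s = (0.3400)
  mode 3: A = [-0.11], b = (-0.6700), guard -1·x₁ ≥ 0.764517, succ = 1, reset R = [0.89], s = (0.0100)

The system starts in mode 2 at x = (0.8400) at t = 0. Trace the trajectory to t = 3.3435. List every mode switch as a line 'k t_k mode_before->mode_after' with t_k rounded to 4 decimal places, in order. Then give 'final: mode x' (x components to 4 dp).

1 1.5985 2->3
2 2.7170 3->1
final: 1 -1.5456

Mode 2: guard c·x = 0.4524 hit at Δt = 1.5985 (t = 1.5985), x⁻ = (-0.4524) → reset → x⁺ = (-0.0672), jump to mode 3
Mode 3: guard c·x = 0.7645 hit at Δt = 1.1185 (t = 2.7170), x⁻ = (-0.7645) → reset → x⁺ = (-0.6704), jump to mode 1
Mode 1: flow for 0.6265 to horizon, guard not reached → x = (-1.5456)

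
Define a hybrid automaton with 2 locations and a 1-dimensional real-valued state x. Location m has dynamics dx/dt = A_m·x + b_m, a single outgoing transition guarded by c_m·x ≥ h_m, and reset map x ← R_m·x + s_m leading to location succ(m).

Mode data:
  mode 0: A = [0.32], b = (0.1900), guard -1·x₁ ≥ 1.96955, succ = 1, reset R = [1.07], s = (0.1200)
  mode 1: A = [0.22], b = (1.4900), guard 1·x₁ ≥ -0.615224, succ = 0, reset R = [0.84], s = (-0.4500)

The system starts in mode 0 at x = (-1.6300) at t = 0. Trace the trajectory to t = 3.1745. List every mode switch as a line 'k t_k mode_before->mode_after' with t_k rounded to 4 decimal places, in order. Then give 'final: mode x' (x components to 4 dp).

1 0.8857 0->1
2 2.0317 1->0
final: 0 -1.1315

Mode 0: guard c·x = 1.9695 hit at Δt = 0.8857 (t = 0.8857), x⁻ = (-1.9695) → reset → x⁺ = (-1.9874), jump to mode 1
Mode 1: guard c·x = -0.6152 hit at Δt = 1.1460 (t = 2.0317), x⁻ = (-0.6152) → reset → x⁺ = (-0.9668), jump to mode 0
Mode 0: flow for 1.1428 to horizon, guard not reached → x = (-1.1315)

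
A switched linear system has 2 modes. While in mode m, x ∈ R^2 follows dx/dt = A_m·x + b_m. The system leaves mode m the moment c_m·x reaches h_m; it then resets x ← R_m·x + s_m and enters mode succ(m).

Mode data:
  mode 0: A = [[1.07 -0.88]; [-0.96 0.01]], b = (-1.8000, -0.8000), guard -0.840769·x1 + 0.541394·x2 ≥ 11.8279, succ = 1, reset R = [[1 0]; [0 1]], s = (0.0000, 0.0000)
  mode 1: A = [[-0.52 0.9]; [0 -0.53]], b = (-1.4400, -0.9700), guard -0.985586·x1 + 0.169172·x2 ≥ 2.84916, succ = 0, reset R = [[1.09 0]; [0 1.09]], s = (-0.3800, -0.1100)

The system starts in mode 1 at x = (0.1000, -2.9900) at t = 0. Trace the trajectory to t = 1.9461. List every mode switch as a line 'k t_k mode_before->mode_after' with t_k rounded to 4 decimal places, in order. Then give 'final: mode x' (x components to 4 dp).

1 1.1699 1->0
final: 0 -9.8677 1.2846

Mode 1: guard c·x = 2.8492 hit at Δt = 1.1699 (t = 1.1699), x⁻ = (-3.3121, -2.4541) → reset → x⁺ = (-3.9901, -2.7849), jump to mode 0
Mode 0: flow for 0.7762 to horizon, guard not reached → x = (-9.8677, 1.2846)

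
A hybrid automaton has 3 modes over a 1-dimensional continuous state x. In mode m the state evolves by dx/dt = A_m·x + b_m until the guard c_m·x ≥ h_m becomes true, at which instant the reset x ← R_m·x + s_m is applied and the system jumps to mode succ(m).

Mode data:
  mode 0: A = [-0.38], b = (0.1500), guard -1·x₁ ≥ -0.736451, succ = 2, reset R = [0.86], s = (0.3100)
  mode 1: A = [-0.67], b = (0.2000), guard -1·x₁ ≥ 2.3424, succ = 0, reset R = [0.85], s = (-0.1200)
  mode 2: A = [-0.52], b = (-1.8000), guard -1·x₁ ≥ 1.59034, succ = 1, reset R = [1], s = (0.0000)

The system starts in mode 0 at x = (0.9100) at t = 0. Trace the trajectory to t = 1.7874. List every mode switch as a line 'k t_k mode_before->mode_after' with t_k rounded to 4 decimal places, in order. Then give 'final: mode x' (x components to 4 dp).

Mode 0: guard c·x = -0.7365 hit at Δt = 1.0808 (t = 1.0808), x⁻ = (0.7365) → reset → x⁺ = (0.9433), jump to mode 2
Mode 2: flow for 0.7066 to horizon, guard not reached → x = (-0.4111)

1 1.0808 0->2
final: 2 -0.4111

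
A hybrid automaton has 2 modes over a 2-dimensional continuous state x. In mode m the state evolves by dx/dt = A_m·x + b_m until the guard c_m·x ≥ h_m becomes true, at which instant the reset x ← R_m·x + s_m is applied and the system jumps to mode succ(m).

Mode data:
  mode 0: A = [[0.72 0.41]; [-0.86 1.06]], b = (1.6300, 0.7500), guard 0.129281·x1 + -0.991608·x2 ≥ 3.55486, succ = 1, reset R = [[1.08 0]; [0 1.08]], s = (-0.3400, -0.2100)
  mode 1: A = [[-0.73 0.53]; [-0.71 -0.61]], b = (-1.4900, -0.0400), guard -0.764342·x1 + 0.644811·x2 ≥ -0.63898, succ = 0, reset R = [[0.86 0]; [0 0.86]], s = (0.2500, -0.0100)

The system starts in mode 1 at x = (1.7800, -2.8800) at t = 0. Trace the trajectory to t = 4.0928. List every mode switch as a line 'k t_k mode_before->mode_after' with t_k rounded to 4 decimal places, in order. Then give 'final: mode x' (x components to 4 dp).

1 0.8288 1->0
2 1.9377 0->1
3 2.4731 1->0
4 3.4876 0->1
5 3.6794 1->0
final: 0 -2.0280 -3.5610

Mode 1: guard c·x = -0.6390 hit at Δt = 0.8288 (t = 0.8288), x⁻ = (-0.7476, -1.8772) → reset → x⁺ = (-0.3930, -1.6244), jump to mode 0
Mode 0: guard c·x = 3.5549 hit at Δt = 1.1089 (t = 1.9377), x⁻ = (0.3496, -3.5394) → reset → x⁺ = (0.0375, -4.0325), jump to mode 1
Mode 1: guard c·x = -0.6390 hit at Δt = 0.5353 (t = 2.4731), x⁻ = (-1.4130, -2.6658) → reset → x⁺ = (-0.9651, -2.3026), jump to mode 0
Mode 0: guard c·x = 3.5549 hit at Δt = 1.0146 (t = 3.4876), x⁻ = (-1.3061, -3.7552) → reset → x⁺ = (-1.7505, -4.2656), jump to mode 1
Mode 1: guard c·x = -0.6390 hit at Δt = 0.1917 (t = 3.6794), x⁻ = (-2.1580, -3.5490) → reset → x⁺ = (-1.6059, -3.0622), jump to mode 0
Mode 0: flow for 0.4134 to horizon, guard not reached → x = (-2.0280, -3.5610)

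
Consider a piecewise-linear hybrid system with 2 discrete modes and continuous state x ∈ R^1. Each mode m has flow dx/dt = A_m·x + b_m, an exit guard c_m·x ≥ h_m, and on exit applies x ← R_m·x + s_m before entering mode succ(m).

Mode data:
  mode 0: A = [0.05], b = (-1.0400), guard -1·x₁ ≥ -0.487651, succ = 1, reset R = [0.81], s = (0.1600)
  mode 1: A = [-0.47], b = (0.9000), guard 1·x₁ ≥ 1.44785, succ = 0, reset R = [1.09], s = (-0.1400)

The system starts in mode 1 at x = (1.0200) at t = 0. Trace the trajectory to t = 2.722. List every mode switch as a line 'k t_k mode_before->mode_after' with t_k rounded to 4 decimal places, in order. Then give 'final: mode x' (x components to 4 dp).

Mode 1: guard c·x = 1.4479 hit at Δt = 1.3836 (t = 1.3836), x⁻ = (1.4478) → reset → x⁺ = (1.4382), jump to mode 0
Mode 0: guard c·x = -0.4877 hit at Δt = 0.9585 (t = 2.3421), x⁻ = (0.4877) → reset → x⁺ = (0.5550), jump to mode 1
Mode 1: flow for 0.3799 to horizon, guard not reached → x = (0.7774)

1 1.3836 1->0
2 2.3421 0->1
final: 1 0.7774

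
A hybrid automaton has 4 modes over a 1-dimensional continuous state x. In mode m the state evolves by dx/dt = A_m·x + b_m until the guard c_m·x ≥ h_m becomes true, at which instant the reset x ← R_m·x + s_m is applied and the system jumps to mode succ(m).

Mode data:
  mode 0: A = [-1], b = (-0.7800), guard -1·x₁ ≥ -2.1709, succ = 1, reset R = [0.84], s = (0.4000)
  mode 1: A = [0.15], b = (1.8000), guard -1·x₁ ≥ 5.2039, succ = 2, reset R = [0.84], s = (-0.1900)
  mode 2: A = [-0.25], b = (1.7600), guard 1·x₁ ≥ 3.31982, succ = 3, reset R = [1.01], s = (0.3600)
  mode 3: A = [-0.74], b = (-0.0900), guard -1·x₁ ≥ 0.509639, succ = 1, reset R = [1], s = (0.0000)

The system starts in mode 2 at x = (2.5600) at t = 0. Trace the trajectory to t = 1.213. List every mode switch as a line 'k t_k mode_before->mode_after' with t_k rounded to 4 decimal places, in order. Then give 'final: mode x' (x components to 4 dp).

Mode 2: guard c·x = 3.3198 hit at Δt = 0.7434 (t = 0.7434), x⁻ = (3.3198) → reset → x⁺ = (3.7130), jump to mode 3
Mode 3: flow for 0.4696 to horizon, guard not reached → x = (2.5874)

1 0.7434 2->3
final: 3 2.5874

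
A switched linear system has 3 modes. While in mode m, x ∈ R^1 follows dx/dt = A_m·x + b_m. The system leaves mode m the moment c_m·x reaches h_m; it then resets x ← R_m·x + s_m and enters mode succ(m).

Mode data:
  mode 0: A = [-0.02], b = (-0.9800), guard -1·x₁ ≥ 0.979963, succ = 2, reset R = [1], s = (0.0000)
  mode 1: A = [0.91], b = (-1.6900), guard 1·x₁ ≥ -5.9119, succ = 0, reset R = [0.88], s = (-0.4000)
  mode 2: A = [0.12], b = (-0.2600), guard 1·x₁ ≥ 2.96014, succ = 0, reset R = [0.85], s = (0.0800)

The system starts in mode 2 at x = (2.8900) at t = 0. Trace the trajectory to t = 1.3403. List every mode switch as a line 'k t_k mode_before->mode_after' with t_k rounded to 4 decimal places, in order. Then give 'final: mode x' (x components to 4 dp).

1 0.7712 2->0
final: 0 2.0122

Mode 2: guard c·x = 2.9601 hit at Δt = 0.7712 (t = 0.7712), x⁻ = (2.9601) → reset → x⁺ = (2.5961), jump to mode 0
Mode 0: flow for 0.5691 to horizon, guard not reached → x = (2.0122)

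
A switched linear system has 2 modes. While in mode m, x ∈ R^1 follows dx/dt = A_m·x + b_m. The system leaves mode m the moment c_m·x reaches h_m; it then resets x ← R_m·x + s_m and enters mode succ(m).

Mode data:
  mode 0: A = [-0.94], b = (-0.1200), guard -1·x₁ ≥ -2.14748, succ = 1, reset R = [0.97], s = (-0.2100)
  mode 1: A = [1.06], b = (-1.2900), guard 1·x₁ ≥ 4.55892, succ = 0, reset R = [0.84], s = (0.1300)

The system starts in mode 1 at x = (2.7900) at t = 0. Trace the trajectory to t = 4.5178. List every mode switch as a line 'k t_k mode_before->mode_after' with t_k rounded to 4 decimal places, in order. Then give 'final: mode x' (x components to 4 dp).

Mode 1: guard c·x = 4.5589 hit at Δt = 0.7109 (t = 0.7109), x⁻ = (4.5589) → reset → x⁺ = (3.9595), jump to mode 0
Mode 0: guard c·x = -2.1475 hit at Δt = 0.6232 (t = 1.3341), x⁻ = (2.1475) → reset → x⁺ = (1.8731), jump to mode 1
Mode 1: guard c·x = 4.5589 hit at Δt = 1.5359 (t = 2.8700), x⁻ = (4.5589) → reset → x⁺ = (3.9595), jump to mode 0
Mode 0: guard c·x = -2.1475 hit at Δt = 0.6232 (t = 3.4932), x⁻ = (2.1475) → reset → x⁺ = (1.8731), jump to mode 1
Mode 1: flow for 1.0246 to horizon, guard not reached → x = (3.1607)

1 0.7109 1->0
2 1.3341 0->1
3 2.8700 1->0
4 3.4932 0->1
final: 1 3.1607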